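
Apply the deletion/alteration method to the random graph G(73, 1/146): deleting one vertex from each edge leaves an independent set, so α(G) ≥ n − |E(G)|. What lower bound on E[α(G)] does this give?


E[|E(G)|] = C(73, 2)·p = 2628 · (1/146) = 18.
E[α(G)] ≥ n − E[|E(G)|] = 73 − 18 = 55.
Numerically: ≈ 55.0000.
(This is only a lower bound; the true E[α(G)] may be larger.)

E[α(G)] ≥ 55 ≈ 55.0000.


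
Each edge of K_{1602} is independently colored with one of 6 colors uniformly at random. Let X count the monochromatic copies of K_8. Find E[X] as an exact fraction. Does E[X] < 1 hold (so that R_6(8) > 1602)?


E[X] = C(1602, 8) · 6^{1 − 28} = 1057248389245018627800 · 6^{−27} = 1057248389245018627800/1023490369077469249536.
As a reduced fraction: E[X] = 14684005406180814275/14215144014964850688 ≈ 1.033.
Is E[X] < 1? NO.
Since E[X] ≥ 1, the first-moment bound is inconclusive at n = 1602; it does NOT by itself certify R_6(8) > 1602.

E[X] = 14684005406180814275/14215144014964850688 ≈ 1.033; E[X] ≥ 1; first-moment method inconclusive here.


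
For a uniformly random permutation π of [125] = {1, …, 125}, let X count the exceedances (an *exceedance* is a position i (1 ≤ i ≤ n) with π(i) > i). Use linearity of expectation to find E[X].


Write X = Σ_{i=1}^{125} X_i, where X_i = 1_{π(i) > i}.
For each fixed i, π(i) is uniform over {1, …, 125} (marginal of a uniform permutation), so P[π(i) > i] = (n − i)/n. Summing: Σ_{i=1}^{125} (n − i)/n = (0 + 1 + … + 124)/125 = 125(125 − 1)/(2·125) = (125 − 1)/2.
Hence E[X] = Σ_{i=1}^{125} (125 − i)/125 = 62 ≈ 62.00000.

E[X] = 62 = 62.00000.


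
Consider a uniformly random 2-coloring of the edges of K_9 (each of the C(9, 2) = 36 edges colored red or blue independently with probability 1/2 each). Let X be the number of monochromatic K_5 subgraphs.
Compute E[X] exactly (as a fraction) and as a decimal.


Let X = Σ_S X_S over the C(9, 5) = 126 subsets S of size 5, where X_S = 1 if the K_5 on S is monochromatic.
For a fixed S, the K_5 on S has C(5, 2) = 10 edges. P[all 10 edges red] = (1/2)^10, and likewise for blue, so P[monochromatic] = 2·(1/2)^10 = 2^{1 − 10} = 1/512.
By linearity: E[X] = C(9, 5) · 2^{1 − 10} = 126 · 1/512 = 63/256.
Numerically: E[X] ≈ 0.24609.

E[X] = C(9,5)·2^(1−C(5,2)) = 63/256 ≈ 0.24609.


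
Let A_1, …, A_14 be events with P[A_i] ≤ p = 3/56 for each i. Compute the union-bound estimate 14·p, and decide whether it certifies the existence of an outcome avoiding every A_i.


Union bound: P[∪_{i=1}^{14} A_i] ≤ Σ_i P[A_i] ≤ 14·p = 14·(3/56) = 3/4.
Numerically: 3/4 ≈ 0.7500.
Is 3/4 < 1? YES.
Since P[∪ A_i] ≤ 3/4 < 1, the complement has P[∩ A_i^c] ≥ 1 − 3/4 = 1/4 > 0, so some outcome avoids every A_i.

14·p = 3/4 ≈ 0.7500; existence CERTIFIED by the union bound.


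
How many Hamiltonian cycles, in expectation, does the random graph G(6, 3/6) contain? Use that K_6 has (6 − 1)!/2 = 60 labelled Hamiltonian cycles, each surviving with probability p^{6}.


K_6 has (6 − 1)!/2 = 60 labelled Hamiltonian cycles.
For each such Hamiltonian cycle H, let X_H = 1 if all 6 edges of H are present in G. Then P[X_H = 1] = p^{6} = (1/2)^{6} = 1/64.
By linearity: E[X] = Σ_H E[X_H] = 60 · p^{6} = 60 · 1/64 = 15/16.
Numerically: E[X] ≈ 0.938.

E[X] = 60 · (1/2)^{6} = 15/16 ≈ 0.938.


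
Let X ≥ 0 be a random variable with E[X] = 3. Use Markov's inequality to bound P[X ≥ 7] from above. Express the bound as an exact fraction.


μ = E[X] = 3, a = 7.
Markov: P[X ≥ 7] ≤ μ/a = (3)/7 = 3/7.
Numerically: ≈ 0.429.
(Since a = 7 > μ = 3.000, the bound 3/7 is < 1 and informative.)

P[X ≥ 7] ≤ 3/7 ≈ 0.429.


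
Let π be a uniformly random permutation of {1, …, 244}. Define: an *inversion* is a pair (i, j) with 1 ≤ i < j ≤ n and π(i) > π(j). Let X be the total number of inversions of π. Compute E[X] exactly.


Write X = Σ X_I over the C(244, 2) = 29646 pairs i < j, with X_I the indicator of one inversion.
There are 29646 indicators.
For each fixed pair i < j, the values π(i) and π(j) are two distinct elements of {1, …, 244} in uniformly random order; by symmetry P[π(i) > π(j)] = 1/2.
By linearity: E[X] = 29646 · (1/2) = C(244, 2) · (1/2) = 29646/2 = 14823 ≈ 14823.0000.

E[X] = 14823 = 14823.0000.


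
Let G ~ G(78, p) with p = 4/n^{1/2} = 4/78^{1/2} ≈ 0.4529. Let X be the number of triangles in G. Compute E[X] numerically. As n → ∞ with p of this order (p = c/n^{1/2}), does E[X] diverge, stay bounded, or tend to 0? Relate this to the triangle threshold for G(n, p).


Number of potential triangles: C(78, 3) = 76076.
Each occurs with probability p³ ≈ (0.4529)³ ≈ 9.290478e-02.
By linearity: E[X] = C(78, 3)·p³ ≈ 76076 · 9.290478e-02 ≈ 7067.8242.
Since α = 1/2 < 1, p = c/n^{1/2} ≫ 1/n is above the triangle threshold p ~ 1/n. Asymptotically E[X] ~ (c³/6)·n^{3(1−α)} = (4³/6)·n^{1.5} → ∞; triangles are abundant w.h.p.

E[X] ≈ 7067.8242; in regime p = Θ(1/n^{1/2}) E[X] diverges (above the triangle threshold p ~ 1/n).


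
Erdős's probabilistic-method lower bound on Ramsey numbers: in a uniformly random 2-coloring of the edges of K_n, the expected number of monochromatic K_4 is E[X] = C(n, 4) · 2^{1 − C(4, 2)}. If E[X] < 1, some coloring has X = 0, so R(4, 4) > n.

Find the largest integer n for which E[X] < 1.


We need C(n, 4) · 2^{1 − 6} < 1, i.e. C(n, 4) < 2^{6 − 1} = 32.
Check values of n near the boundary:
  n = 4: C(4, 4) = 1; 1 < 32? YES
  n = 5: C(5, 4) = 5; 5 < 32? YES
  n = 6: C(6, 4) = 15; 15 < 32? YES
  n = 7: C(7, 4) = 35; 35 < 32? NO
  n = 8: C(8, 4) = 70; 70 < 32? NO
  n = 9: C(9, 4) = 126; 126 < 32? NO
The largest n with C(n, 4) < 32 is n = 6 (where E[X] = 15/32 ≈ 0.46875). Hence R(4, 4) > 6, i.e. R(4, 4) ≥ 7.

Largest n = 6; hence R(4, 4) > 6.


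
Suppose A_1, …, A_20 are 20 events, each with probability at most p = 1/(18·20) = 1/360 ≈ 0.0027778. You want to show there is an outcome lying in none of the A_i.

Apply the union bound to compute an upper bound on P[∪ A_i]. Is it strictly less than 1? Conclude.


Union bound: P[∪_{i=1}^{20} A_i] ≤ Σ_i P[A_i] ≤ 20·p = 20·(1/360) = 1/18.
Numerically: 1/18 ≈ 0.0555556.
Is 1/18 < 1? YES.
Since P[∪ A_i] ≤ 1/18 < 1, the complement has P[∩ A_i^c] ≥ 1 − 1/18 = 17/18 > 0, so some outcome avoids every A_i.

20·p = 1/18 ≈ 0.0555556; existence CERTIFIED by the union bound.


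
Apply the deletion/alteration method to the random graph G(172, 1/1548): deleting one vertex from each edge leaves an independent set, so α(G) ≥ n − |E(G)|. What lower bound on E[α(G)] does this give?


E[|E(G)|] = C(172, 2)·p = 14706 · (1/1548) = 19/2.
E[α(G)] ≥ n − E[|E(G)|] = 172 − 19/2 = 325/2.
Numerically: ≈ 162.50000.
(This is only a lower bound; the true E[α(G)] may be larger.)

E[α(G)] ≥ 325/2 ≈ 162.50000.


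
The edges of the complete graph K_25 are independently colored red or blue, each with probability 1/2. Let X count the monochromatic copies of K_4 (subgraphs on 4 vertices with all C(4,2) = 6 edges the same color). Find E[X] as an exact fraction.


Let X = Σ_S X_S over the C(25, 4) = 12650 subsets S of size 4, where X_S = 1 if the K_4 on S is monochromatic.
For a fixed S, the K_4 on S has C(4, 2) = 6 edges. P[all 6 edges red] = (1/2)^6, and likewise for blue, so P[monochromatic] = 2·(1/2)^6 = 2^{1 − 6} = 1/32.
Summing: E[X] = C(25, 4) · 2^{1 − 6} = 12650 · 1/32 = 6325/16.
Numerically: E[X] ≈ 395.31250.

E[X] = C(25,4)·2^(1−C(4,2)) = 6325/16 ≈ 395.31250.


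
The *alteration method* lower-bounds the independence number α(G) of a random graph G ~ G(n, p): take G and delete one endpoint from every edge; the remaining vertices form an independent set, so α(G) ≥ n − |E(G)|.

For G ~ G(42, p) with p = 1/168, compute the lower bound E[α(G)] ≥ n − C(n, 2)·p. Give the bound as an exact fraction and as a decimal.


E[|E(G)|] = C(42, 2)·p = 861 · (1/168) = 41/8.
E[α(G)] ≥ n − E[|E(G)|] = 42 − 41/8 = 295/8.
Numerically: ≈ 36.875.
(This is only a lower bound; the true E[α(G)] may be larger.)

E[α(G)] ≥ 295/8 ≈ 36.875.


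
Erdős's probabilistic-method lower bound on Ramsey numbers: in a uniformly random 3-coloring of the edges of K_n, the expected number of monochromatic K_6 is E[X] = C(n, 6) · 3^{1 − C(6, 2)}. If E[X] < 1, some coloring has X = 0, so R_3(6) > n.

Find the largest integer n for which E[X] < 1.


We need C(n, 6) · 3^{1 − 15} < 1, i.e. C(n, 6) < 3^{15 − 1} = 4782969.
Check values of n near the boundary:
  n = 39: C(39, 6) = 3262623; 3262623 < 4782969? YES
  n = 40: C(40, 6) = 3838380; 3838380 < 4782969? YES
  n = 41: C(41, 6) = 4496388; 4496388 < 4782969? YES
  n = 42: C(42, 6) = 5245786; 5245786 < 4782969? NO
The largest n with C(n, 6) < 4782969 is n = 41 (where E[X] = 1498796/1594323 ≈ 0.940). Hence R_3(6) > 41, i.e. R_3(6) ≥ 42.

Largest n = 41; hence R_3(6) > 41.


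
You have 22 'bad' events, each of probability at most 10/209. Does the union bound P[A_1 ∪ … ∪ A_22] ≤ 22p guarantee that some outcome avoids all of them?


Union bound: P[∪_{i=1}^{22} A_i] ≤ Σ_i P[A_i] ≤ 22·p = 22·(10/209) = 20/19.
Numerically: 20/19 ≈ 1.05263.
Is 20/19 < 1? NO.
Since the bound 20/19 is ≥ 1, the union bound is uninformative here; it does NOT by itself certify existence.

22·p = 20/19 ≈ 1.05263; existence NOT certified by the union bound.


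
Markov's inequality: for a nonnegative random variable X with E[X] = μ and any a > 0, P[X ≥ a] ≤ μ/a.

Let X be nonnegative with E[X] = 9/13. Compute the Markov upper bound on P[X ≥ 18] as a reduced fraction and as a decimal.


μ = E[X] = 9/13, a = 18.
Markov: P[X ≥ 18] ≤ μ/a = (9/13)/18 = 1/26.
Numerically: ≈ 0.0385.
(Since a = 18 > μ = 0.6923, the bound 1/26 is < 1 and informative.)

P[X ≥ 18] ≤ 1/26 ≈ 0.0385.


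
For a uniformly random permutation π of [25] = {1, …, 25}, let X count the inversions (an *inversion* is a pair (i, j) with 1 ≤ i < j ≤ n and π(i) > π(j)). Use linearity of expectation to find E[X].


Write X = Σ X_I over the C(25, 2) = 300 pairs i < j, with X_I the indicator of one inversion.
There are 300 indicators.
For each fixed pair i < j, the values π(i) and π(j) are two distinct elements of {1, …, 25} in uniformly random order; by symmetry P[π(i) > π(j)] = 1/2.
By linearity: E[X] = 300 · (1/2) = C(25, 2) · (1/2) = 300/2 = 150 ≈ 150.0000.

E[X] = 150 = 150.0000.


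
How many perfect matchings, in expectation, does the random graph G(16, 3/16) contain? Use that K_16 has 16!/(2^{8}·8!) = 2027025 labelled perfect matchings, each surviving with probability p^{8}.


K_16 has 16!/(2^{8}·8!) = 2027025 labelled perfect matchings.
For each such perfect matching H, let X_H = 1 if all 8 edges of H are present in G. Then P[X_H = 1] = p^{8} = (3/16)^{8} = 6561/4294967296.
Summing the indicators: E[X] = Σ_H E[X_H] = 2027025 · p^{8} = 2027025 · 6561/4294967296 = 13299311025/4294967296.
Numerically: E[X] ≈ 3.096.

E[X] = 2027025 · (3/16)^{8} = 13299311025/4294967296 ≈ 3.096.


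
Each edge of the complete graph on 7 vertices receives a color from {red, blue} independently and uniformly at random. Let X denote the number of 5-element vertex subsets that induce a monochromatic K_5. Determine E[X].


Let X = Σ_S X_S over the C(7, 5) = 21 subsets S of size 5, where X_S = 1 if the K_5 on S is monochromatic.
For a fixed S, the K_5 on S has C(5, 2) = 10 edges. P[all 10 edges red] = (1/2)^10, and likewise for blue, so P[monochromatic] = 2·(1/2)^10 = 2^{1 − 10} = 1/512.
By linearity: E[X] = C(7, 5) · 2^{1 − 10} = 21 · 1/512 = 21/512.
Numerically: E[X] ≈ 0.041016.

E[X] = C(7,5)·2^(1−C(5,2)) = 21/512 ≈ 0.041016.


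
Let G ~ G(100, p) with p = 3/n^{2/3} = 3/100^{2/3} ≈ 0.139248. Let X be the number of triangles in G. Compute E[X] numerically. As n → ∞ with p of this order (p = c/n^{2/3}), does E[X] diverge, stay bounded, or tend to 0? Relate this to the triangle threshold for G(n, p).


Number of potential triangles: C(100, 3) = 161700.
Each occurs with probability p³ ≈ (0.139248)³ ≈ 2.70000000e-03.
By linearity: E[X] = C(100, 3)·p³ ≈ 161700 · 2.70000000e-03 ≈ 436.590000.
Since α = 2/3 < 1, p = c/n^{2/3} ≫ 1/n is above the triangle threshold p ~ 1/n. Asymptotically E[X] ~ (c³/6)·n^{3(1−α)} = (3³/6)·n^{1} → ∞; triangles are abundant w.h.p.

E[X] ≈ 436.590000; in regime p = Θ(1/n^{2/3}) E[X] diverges (above the triangle threshold p ~ 1/n).


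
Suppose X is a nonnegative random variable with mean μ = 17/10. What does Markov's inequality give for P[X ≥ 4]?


μ = E[X] = 17/10, a = 4.
Markov: P[X ≥ 4] ≤ μ/a = (17/10)/4 = 17/40.
Numerically: ≈ 0.425000.
(Since a = 4 > μ = 1.700000, the bound 17/40 is < 1 and informative.)

P[X ≥ 4] ≤ 17/40 ≈ 0.425000.


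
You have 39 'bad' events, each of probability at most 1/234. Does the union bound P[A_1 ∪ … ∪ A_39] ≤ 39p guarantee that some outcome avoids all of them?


Union bound: P[∪_{i=1}^{39} A_i] ≤ Σ_i P[A_i] ≤ 39·p = 39·(1/234) = 1/6.
Numerically: 1/6 ≈ 0.1666667.
Is 1/6 < 1? YES.
Since P[∪ A_i] ≤ 1/6 < 1, the complement has P[∩ A_i^c] ≥ 1 − 1/6 = 5/6 > 0, so some outcome avoids every A_i.

39·p = 1/6 ≈ 0.1666667; existence CERTIFIED by the union bound.


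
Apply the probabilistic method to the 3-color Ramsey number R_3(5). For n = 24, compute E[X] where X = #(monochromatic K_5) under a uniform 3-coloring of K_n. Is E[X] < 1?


E[X] = C(24, 5) · 3^{1 − 10} = 42504 · 3^{−9} = 42504/19683.
As a reduced fraction: E[X] = 14168/6561 ≈ 2.1594.
Is E[X] < 1? NO.
Since E[X] ≥ 1, the first-moment bound is inconclusive at n = 24; it does NOT by itself certify R_3(5) > 24.

E[X] = 14168/6561 ≈ 2.1594; E[X] ≥ 1; first-moment method inconclusive here.


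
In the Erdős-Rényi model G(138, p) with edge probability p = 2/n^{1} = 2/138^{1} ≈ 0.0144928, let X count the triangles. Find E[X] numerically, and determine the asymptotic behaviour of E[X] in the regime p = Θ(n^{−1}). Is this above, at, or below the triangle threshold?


Number of potential triangles: C(138, 3) = 428536.
Each occurs with probability p³ ≈ (0.0144928)³ ≈ 3.04405663e-06.
By linearity: E[X] = C(138, 3)·p³ ≈ 428536 · 3.04405663e-06 ≈ 1.304488.
Here α = 1, so p = 2/n is exactly at the triangle threshold p ~ 1/n. Asymptotically E[X] → c³/6 = 2³/6 = 4/3 ≈ 1.333333, a bounded constant. In this regime the triangle count is asymptotically Poisson(c³/6).

E[X] ≈ 1.304488; in regime p = Θ(1/n^{1}) E[X] stays bounded (at the triangle threshold p ~ 1/n).


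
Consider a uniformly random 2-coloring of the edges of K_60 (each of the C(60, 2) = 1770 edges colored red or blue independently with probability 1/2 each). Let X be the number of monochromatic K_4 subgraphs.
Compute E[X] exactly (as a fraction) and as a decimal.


Let X = Σ_S X_S over the C(60, 4) = 487635 subsets S of size 4, where X_S = 1 if the K_4 on S is monochromatic.
For a fixed S, the K_4 on S has C(4, 2) = 6 edges. P[all 6 edges red] = (1/2)^6, and likewise for blue, so P[monochromatic] = 2·(1/2)^6 = 2^{1 − 6} = 1/32.
By linearity of expectation: E[X] = C(60, 4) · 2^{1 − 6} = 487635 · 1/32 = 487635/32.
Numerically: E[X] ≈ 15238.594.

E[X] = C(60,4)·2^(1−C(4,2)) = 487635/32 ≈ 15238.594.


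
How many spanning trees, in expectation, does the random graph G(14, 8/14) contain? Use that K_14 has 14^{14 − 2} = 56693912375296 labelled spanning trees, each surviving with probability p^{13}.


K_14 has 14^{14 − 2} = 56693912375296 labelled spanning trees.
For each such spanning tree H, let X_H = 1 if all 13 edges of H are present in G. Then P[X_H = 1] = p^{13} = (4/7)^{13} = 67108864/96889010407.
By linearity: E[X] = Σ_H E[X_H] = 56693912375296 · p^{13} = 56693912375296 · 67108864/96889010407 = 274877906944/7.
Numerically: E[X] ≈ 3.927e+10.

E[X] = 56693912375296 · (4/7)^{13} = 274877906944/7 ≈ 3.927e+10.


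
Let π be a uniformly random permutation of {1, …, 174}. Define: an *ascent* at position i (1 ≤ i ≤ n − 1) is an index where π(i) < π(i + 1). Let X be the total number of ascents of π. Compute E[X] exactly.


Write X = Σ X_I over i = 1, …, 173, with X_I the indicator of one ascent.
There are 173 indicators.
For each fixed i, the pair (π(i), π(i+1)) is a uniformly random ordered pair of distinct values from {1, …, 174}; by symmetry P[π(i) < π(i+1)] = 1/2.
By linearity: E[X] = 173 · (1/2) = (174 − 1) · (1/2) = 173/2 ≈ 86.5000.

E[X] = 173/2 = 86.5000.


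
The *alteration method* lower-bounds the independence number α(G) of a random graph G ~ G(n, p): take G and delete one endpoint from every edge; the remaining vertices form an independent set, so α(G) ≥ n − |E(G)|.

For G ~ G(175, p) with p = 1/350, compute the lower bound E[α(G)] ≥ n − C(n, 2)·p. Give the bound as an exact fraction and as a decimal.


E[|E(G)|] = C(175, 2)·p = 15225 · (1/350) = 87/2.
E[α(G)] ≥ n − E[|E(G)|] = 175 − 87/2 = 263/2.
Numerically: ≈ 131.50000.
(This is only a lower bound; the true E[α(G)] may be larger.)

E[α(G)] ≥ 263/2 ≈ 131.50000.


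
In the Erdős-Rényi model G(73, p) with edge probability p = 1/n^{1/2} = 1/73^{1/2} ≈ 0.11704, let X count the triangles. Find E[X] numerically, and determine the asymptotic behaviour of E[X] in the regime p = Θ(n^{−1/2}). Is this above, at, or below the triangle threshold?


Number of potential triangles: C(73, 3) = 62196.
Each occurs with probability p³ ≈ (0.11704)³ ≈ 1.6033034e-03.
By linearity: E[X] = C(73, 3)·p³ ≈ 62196 · 1.6033034e-03 ≈ 99.71906.
Since α = 1/2 < 1, p = c/n^{1/2} ≫ 1/n is above the triangle threshold p ~ 1/n. Asymptotically E[X] ~ (c³/6)·n^{3(1−α)} = (1³/6)·n^{1.5} → ∞; triangles are abundant w.h.p.

E[X] ≈ 99.71906; in regime p = Θ(1/n^{1/2}) E[X] diverges (above the triangle threshold p ~ 1/n).


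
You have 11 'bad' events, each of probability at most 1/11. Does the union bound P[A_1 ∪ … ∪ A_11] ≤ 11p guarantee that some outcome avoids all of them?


Union bound: P[∪_{i=1}^{11} A_i] ≤ Σ_i P[A_i] ≤ 11·p = 11·(1/11) = 1.
Numerically: 1 ≈ 1.0000.
Is 1 < 1? NO.
Since the bound 1 is ≥ 1, the union bound is uninformative here; it does NOT by itself certify existence.

11·p = 1 ≈ 1.0000; existence NOT certified by the union bound.


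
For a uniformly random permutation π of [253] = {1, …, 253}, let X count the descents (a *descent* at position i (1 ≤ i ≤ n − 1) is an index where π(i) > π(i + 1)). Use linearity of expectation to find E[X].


Write X = Σ X_I over i = 1, …, 252, with X_I the indicator of one descent.
There are 252 indicators.
For each fixed i, the pair (π(i), π(i+1)) is a uniformly random ordered pair of distinct values from {1, …, 253}; by symmetry P[π(i) > π(i+1)] = 1/2.
By linearity: E[X] = 252 · (1/2) = (253 − 1) · (1/2) = 126 ≈ 126.00000.

E[X] = 126 = 126.00000.


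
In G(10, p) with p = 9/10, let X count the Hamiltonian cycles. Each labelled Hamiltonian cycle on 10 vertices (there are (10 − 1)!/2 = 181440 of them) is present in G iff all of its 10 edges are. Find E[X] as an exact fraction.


K_10 has (10 − 1)!/2 = 181440 labelled Hamiltonian cycles.
For each such Hamiltonian cycle H, let X_H = 1 if all 10 edges of H are present in G. Then P[X_H = 1] = p^{10} = (9/10)^{10} = 3486784401/10000000000.
By linearity of expectation: E[X] = Σ_H E[X_H] = 181440 · p^{10} = 181440 · 3486784401/10000000000 = 1977006755367/31250000.
Numerically: E[X] ≈ 63264.

E[X] = 181440 · (9/10)^{10} = 1977006755367/31250000 ≈ 63264.


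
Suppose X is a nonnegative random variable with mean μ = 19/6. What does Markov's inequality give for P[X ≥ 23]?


μ = E[X] = 19/6, a = 23.
Markov: P[X ≥ 23] ≤ μ/a = (19/6)/23 = 19/138.
Numerically: ≈ 0.137681.
(Since a = 23 > μ = 3.166667, the bound 19/138 is < 1 and informative.)

P[X ≥ 23] ≤ 19/138 ≈ 0.137681.


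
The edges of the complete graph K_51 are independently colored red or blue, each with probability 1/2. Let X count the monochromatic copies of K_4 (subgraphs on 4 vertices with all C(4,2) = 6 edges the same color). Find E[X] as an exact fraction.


Let X = Σ_S X_S over the C(51, 4) = 249900 subsets S of size 4, where X_S = 1 if the K_4 on S is monochromatic.
For a fixed S, the K_4 on S has C(4, 2) = 6 edges. P[all 6 edges red] = (1/2)^6, and likewise for blue, so P[monochromatic] = 2·(1/2)^6 = 2^{1 − 6} = 1/32.
Summing: E[X] = C(51, 4) · 2^{1 − 6} = 249900 · 1/32 = 62475/8.
Numerically: E[X] ≈ 7809.375.

E[X] = C(51,4)·2^(1−C(4,2)) = 62475/8 ≈ 7809.375.


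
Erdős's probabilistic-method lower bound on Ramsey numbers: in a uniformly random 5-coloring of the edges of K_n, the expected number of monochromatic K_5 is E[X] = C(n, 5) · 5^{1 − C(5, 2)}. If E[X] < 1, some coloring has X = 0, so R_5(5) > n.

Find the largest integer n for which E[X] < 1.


We need C(n, 5) · 5^{1 − 10} < 1, i.e. C(n, 5) < 5^{10 − 1} = 1953125.
Check values of n near the boundary:
  n = 48: C(48, 5) = 1712304; 1712304 < 1953125? YES
  n = 49: C(49, 5) = 1906884; 1906884 < 1953125? YES
  n = 50: C(50, 5) = 2118760; 2118760 < 1953125? NO
The largest n with C(n, 5) < 1953125 is n = 49 (where E[X] = 1906884/1953125 ≈ 0.976). Hence R_5(5) > 49, i.e. R_5(5) ≥ 50.

Largest n = 49; hence R_5(5) > 49.


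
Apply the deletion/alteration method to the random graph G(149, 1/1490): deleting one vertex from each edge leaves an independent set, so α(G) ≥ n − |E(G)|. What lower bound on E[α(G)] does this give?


E[|E(G)|] = C(149, 2)·p = 11026 · (1/1490) = 37/5.
E[α(G)] ≥ n − E[|E(G)|] = 149 − 37/5 = 708/5.
Numerically: ≈ 141.6000.
(This is only a lower bound; the true E[α(G)] may be larger.)

E[α(G)] ≥ 708/5 ≈ 141.6000.


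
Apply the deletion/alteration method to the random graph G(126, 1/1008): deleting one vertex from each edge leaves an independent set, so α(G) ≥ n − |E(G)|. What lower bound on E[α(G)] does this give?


E[|E(G)|] = C(126, 2)·p = 7875 · (1/1008) = 125/16.
E[α(G)] ≥ n − E[|E(G)|] = 126 − 125/16 = 1891/16.
Numerically: ≈ 118.187500.
(This is only a lower bound; the true E[α(G)] may be larger.)

E[α(G)] ≥ 1891/16 ≈ 118.187500.


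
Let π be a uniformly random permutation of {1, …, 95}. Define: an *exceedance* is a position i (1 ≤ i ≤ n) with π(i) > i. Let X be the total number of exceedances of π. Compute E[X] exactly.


Write X = Σ_{i=1}^{95} X_i, where X_i = 1_{π(i) > i}.
For each fixed i, π(i) is uniform over {1, …, 95} (marginal of a uniform permutation), so P[π(i) > i] = (n − i)/n. Summing: Σ_{i=1}^{95} (n − i)/n = (0 + 1 + … + 94)/95 = 95(95 − 1)/(2·95) = (95 − 1)/2.
Hence E[X] = Σ_{i=1}^{95} (95 − i)/95 = 47 ≈ 47.0000.

E[X] = 47 = 47.0000.


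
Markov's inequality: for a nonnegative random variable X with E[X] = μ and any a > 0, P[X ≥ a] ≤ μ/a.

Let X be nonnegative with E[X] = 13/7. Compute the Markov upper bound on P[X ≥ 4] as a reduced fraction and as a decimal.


μ = E[X] = 13/7, a = 4.
Markov: P[X ≥ 4] ≤ μ/a = (13/7)/4 = 13/28.
Numerically: ≈ 0.464.
(Since a = 4 > μ = 1.857, the bound 13/28 is < 1 and informative.)

P[X ≥ 4] ≤ 13/28 ≈ 0.464.


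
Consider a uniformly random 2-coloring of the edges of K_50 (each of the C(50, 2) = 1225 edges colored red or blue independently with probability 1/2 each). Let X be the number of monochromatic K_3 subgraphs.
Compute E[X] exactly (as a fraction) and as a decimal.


Let X = Σ_S X_S over the C(50, 3) = 19600 subsets S of size 3, where X_S = 1 if the K_3 on S is monochromatic.
For a fixed S, the K_3 on S has C(3, 2) = 3 edges. P[all 3 edges red] = (1/2)^3, and likewise for blue, so P[monochromatic] = 2·(1/2)^3 = 2^{1 − 3} = 1/4.
By linearity of expectation: E[X] = C(50, 3) · 2^{1 − 3} = 19600 · 1/4 = 4900.
Numerically: E[X] ≈ 4900.000.

E[X] = C(50,3)·2^(1−C(3,2)) = 4900 ≈ 4900.000.


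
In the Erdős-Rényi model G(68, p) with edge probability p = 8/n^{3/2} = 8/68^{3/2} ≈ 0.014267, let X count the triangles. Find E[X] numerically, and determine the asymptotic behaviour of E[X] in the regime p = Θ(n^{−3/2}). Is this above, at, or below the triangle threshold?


Number of potential triangles: C(68, 3) = 50116.
Each occurs with probability p³ ≈ (0.014267)³ ≈ 2.9038879e-06.
By linearity: E[X] = C(68, 3)·p³ ≈ 50116 · 2.9038879e-06 ≈ 0.14553.
Since α = 3/2 > 1, p = c/n^{3/2} = o(1/n) is below the triangle threshold p ~ 1/n. Asymptotically E[X] ~ (c³/6)·n^{3(1−α)} = (8³/6)·n^{-1.5} → 0, so by Markov's inequality G has no triangles w.h.p.

E[X] ≈ 0.14553; in regime p = Θ(1/n^{3/2}) E[X] tends to 0 (below the triangle threshold p ~ 1/n).


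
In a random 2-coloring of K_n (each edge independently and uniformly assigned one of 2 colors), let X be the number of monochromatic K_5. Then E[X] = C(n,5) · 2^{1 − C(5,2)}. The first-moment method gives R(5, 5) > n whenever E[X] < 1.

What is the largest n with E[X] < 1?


We need C(n, 5) · 2^{1 − 10} < 1, i.e. C(n, 5) < 2^{10 − 1} = 512.
Check values of n near the boundary:
  n = 7: C(7, 5) = 21; 21 < 512? YES
  n = 8: C(8, 5) = 56; 56 < 512? YES
  n = 9: C(9, 5) = 126; 126 < 512? YES
  n = 10: C(10, 5) = 252; 252 < 512? YES
  n = 11: C(11, 5) = 462; 462 < 512? YES
  n = 12: C(12, 5) = 792; 792 < 512? NO
  n = 13: C(13, 5) = 1287; 1287 < 512? NO
The largest n with C(n, 5) < 512 is n = 11 (where E[X] = 231/256 ≈ 0.902344). Hence R(5, 5) > 11, i.e. R(5, 5) ≥ 12.

Largest n = 11; hence R(5, 5) > 11.


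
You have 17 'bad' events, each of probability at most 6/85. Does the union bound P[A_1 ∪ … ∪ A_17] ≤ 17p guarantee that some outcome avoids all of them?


Union bound: P[∪_{i=1}^{17} A_i] ≤ Σ_i P[A_i] ≤ 17·p = 17·(6/85) = 6/5.
Numerically: 6/5 ≈ 1.20000.
Is 6/5 < 1? NO.
Since the bound 6/5 is ≥ 1, the union bound is uninformative here; it does NOT by itself certify existence.

17·p = 6/5 ≈ 1.20000; existence NOT certified by the union bound.


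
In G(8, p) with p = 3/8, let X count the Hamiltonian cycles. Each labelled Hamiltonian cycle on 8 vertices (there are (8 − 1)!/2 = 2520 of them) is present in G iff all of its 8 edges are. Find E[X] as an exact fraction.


K_8 has (8 − 1)!/2 = 2520 labelled Hamiltonian cycles.
For each such Hamiltonian cycle H, let X_H = 1 if all 8 edges of H are present in G. Then P[X_H = 1] = p^{8} = (3/8)^{8} = 6561/16777216.
By linearity of expectation: E[X] = Σ_H E[X_H] = 2520 · p^{8} = 2520 · 6561/16777216 = 2066715/2097152.
Numerically: E[X] ≈ 0.985.

E[X] = 2520 · (3/8)^{8} = 2066715/2097152 ≈ 0.985.


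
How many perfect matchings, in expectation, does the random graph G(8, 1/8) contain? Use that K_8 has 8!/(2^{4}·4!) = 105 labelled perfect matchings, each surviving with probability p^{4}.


K_8 has 8!/(2^{4}·4!) = 105 labelled perfect matchings.
For each such perfect matching H, let X_H = 1 if all 4 edges of H are present in G. Then P[X_H = 1] = p^{4} = (1/8)^{4} = 1/4096.
By linearity of expectation: E[X] = Σ_H E[X_H] = 105 · p^{4} = 105 · 1/4096 = 105/4096.
Numerically: E[X] ≈ 0.025635.

E[X] = 105 · (1/8)^{4} = 105/4096 ≈ 0.025635.


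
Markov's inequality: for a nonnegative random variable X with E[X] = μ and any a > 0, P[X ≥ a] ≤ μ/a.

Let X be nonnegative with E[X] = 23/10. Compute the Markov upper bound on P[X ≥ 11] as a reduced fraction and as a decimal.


μ = E[X] = 23/10, a = 11.
Markov: P[X ≥ 11] ≤ μ/a = (23/10)/11 = 23/110.
Numerically: ≈ 0.20909.
(Since a = 11 > μ = 2.30000, the bound 23/110 is < 1 and informative.)

P[X ≥ 11] ≤ 23/110 ≈ 0.20909.


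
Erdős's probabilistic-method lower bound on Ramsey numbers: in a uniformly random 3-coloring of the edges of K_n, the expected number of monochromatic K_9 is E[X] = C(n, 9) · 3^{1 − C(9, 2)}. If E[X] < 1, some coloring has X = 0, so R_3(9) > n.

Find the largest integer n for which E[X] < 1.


We need C(n, 9) · 3^{1 − 36} < 1, i.e. C(n, 9) < 3^{36 − 1} = 50031545098999707.
Check values of n near the boundary:
  n = 299: C(299, 9) = 46610674441390059; 46610674441390059 < 50031545098999707? YES
  n = 300: C(300, 9) = 48052241692154700; 48052241692154700 < 50031545098999707? YES
  n = 301: C(301, 9) = 49533303936090975; 49533303936090975 < 50031545098999707? YES
  n = 302: C(302, 9) = 51054804739588650; 51054804739588650 < 50031545098999707? NO
The largest n with C(n, 9) < 50031545098999707 is n = 301 (where E[X] = 16511101312030325/16677181699666569 ≈ 0.9900). Hence R_3(9) > 301, i.e. R_3(9) ≥ 302.

Largest n = 301; hence R_3(9) > 301.


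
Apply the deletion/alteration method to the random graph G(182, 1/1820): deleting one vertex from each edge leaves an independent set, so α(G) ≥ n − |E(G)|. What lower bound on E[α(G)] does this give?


E[|E(G)|] = C(182, 2)·p = 16471 · (1/1820) = 181/20.
E[α(G)] ≥ n − E[|E(G)|] = 182 − 181/20 = 3459/20.
Numerically: ≈ 172.95000.
(This is only a lower bound; the true E[α(G)] may be larger.)

E[α(G)] ≥ 3459/20 ≈ 172.95000.


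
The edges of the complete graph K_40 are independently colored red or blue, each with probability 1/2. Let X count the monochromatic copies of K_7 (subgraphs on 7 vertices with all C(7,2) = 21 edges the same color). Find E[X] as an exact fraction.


Let X = Σ_S X_S over the C(40, 7) = 18643560 subsets S of size 7, where X_S = 1 if the K_7 on S is monochromatic.
For a fixed S, the K_7 on S has C(7, 2) = 21 edges. P[all 21 edges red] = (1/2)^21, and likewise for blue, so P[monochromatic] = 2·(1/2)^21 = 2^{1 − 21} = 1/1048576.
By linearity of expectation: E[X] = C(40, 7) · 2^{1 − 21} = 18643560 · 1/1048576 = 2330445/131072.
Numerically: E[X] ≈ 17.77988.

E[X] = C(40,7)·2^(1−C(7,2)) = 2330445/131072 ≈ 17.77988.


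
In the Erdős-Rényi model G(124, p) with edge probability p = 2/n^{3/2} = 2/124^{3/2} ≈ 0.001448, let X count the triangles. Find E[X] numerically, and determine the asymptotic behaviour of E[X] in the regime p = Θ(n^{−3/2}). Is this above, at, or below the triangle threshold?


Number of potential triangles: C(124, 3) = 310124.
Each occurs with probability p³ ≈ (0.001448)³ ≈ 3.038732e-09.
By linearity: E[X] = C(124, 3)·p³ ≈ 310124 · 3.038732e-09 ≈ 0.0009.
Since α = 3/2 > 1, p = c/n^{3/2} = o(1/n) is below the triangle threshold p ~ 1/n. Asymptotically E[X] ~ (c³/6)·n^{3(1−α)} = (2³/6)·n^{-1.5} → 0, so by Markov's inequality G has no triangles w.h.p.

E[X] ≈ 0.0009; in regime p = Θ(1/n^{3/2}) E[X] tends to 0 (below the triangle threshold p ~ 1/n).


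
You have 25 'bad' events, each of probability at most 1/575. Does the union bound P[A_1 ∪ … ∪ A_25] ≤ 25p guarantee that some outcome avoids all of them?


Union bound: P[∪_{i=1}^{25} A_i] ≤ Σ_i P[A_i] ≤ 25·p = 25·(1/575) = 1/23.
Numerically: 1/23 ≈ 0.043478.
Is 1/23 < 1? YES.
Since P[∪ A_i] ≤ 1/23 < 1, the complement has P[∩ A_i^c] ≥ 1 − 1/23 = 22/23 > 0, so some outcome avoids every A_i.

25·p = 1/23 ≈ 0.043478; existence CERTIFIED by the union bound.


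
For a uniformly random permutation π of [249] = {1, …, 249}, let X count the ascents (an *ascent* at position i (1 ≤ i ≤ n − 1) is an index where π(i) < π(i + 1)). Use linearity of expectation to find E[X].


Write X = Σ X_I over i = 1, …, 248, with X_I the indicator of one ascent.
There are 248 indicators.
For each fixed i, the pair (π(i), π(i+1)) is a uniformly random ordered pair of distinct values from {1, …, 249}; by symmetry P[π(i) < π(i+1)] = 1/2.
By linearity: E[X] = 248 · (1/2) = (249 − 1) · (1/2) = 124 ≈ 124.00000.

E[X] = 124 = 124.00000.


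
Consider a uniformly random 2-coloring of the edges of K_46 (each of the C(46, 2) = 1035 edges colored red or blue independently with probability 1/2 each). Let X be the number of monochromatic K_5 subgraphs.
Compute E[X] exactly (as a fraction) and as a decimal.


Let X = Σ_S X_S over the C(46, 5) = 1370754 subsets S of size 5, where X_S = 1 if the K_5 on S is monochromatic.
For a fixed S, the K_5 on S has C(5, 2) = 10 edges. P[all 10 edges red] = (1/2)^10, and likewise for blue, so P[monochromatic] = 2·(1/2)^10 = 2^{1 − 10} = 1/512.
Summing: E[X] = C(46, 5) · 2^{1 − 10} = 1370754 · 1/512 = 685377/256.
Numerically: E[X] ≈ 2677.254.

E[X] = C(46,5)·2^(1−C(5,2)) = 685377/256 ≈ 2677.254.


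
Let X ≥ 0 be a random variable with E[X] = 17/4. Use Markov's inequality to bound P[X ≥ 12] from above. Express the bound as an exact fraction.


μ = E[X] = 17/4, a = 12.
Markov: P[X ≥ 12] ≤ μ/a = (17/4)/12 = 17/48.
Numerically: ≈ 0.3542.
(Since a = 12 > μ = 4.2500, the bound 17/48 is < 1 and informative.)

P[X ≥ 12] ≤ 17/48 ≈ 0.3542.


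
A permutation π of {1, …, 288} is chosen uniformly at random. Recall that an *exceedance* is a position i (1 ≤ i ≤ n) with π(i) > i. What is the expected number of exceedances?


Write X = Σ_{i=1}^{288} X_i, where X_i = 1_{π(i) > i}.
For each fixed i, π(i) is uniform over {1, …, 288} (marginal of a uniform permutation), so P[π(i) > i] = (n − i)/n. Summing: Σ_{i=1}^{288} (n − i)/n = (0 + 1 + … + 287)/288 = 288(288 − 1)/(2·288) = (288 − 1)/2.
Hence E[X] = Σ_{i=1}^{288} (288 − i)/288 = 287/2 ≈ 143.500000.

E[X] = 287/2 = 143.500000.


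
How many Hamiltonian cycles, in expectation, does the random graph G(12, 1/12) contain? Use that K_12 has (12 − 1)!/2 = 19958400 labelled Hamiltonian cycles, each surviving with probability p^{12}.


K_12 has (12 − 1)!/2 = 19958400 labelled Hamiltonian cycles.
For each such Hamiltonian cycle H, let X_H = 1 if all 12 edges of H are present in G. Then P[X_H = 1] = p^{12} = (1/12)^{12} = 1/8916100448256.
By linearity of expectation: E[X] = Σ_H E[X_H] = 19958400 · p^{12} = 19958400 · 1/8916100448256 = 1925/859963392.
Numerically: E[X] ≈ 2.2385e-06.

E[X] = 19958400 · (1/12)^{12} = 1925/859963392 ≈ 2.2385e-06.


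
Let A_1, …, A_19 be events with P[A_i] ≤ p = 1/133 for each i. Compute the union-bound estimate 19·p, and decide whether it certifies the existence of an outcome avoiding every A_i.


Union bound: P[∪_{i=1}^{19} A_i] ≤ Σ_i P[A_i] ≤ 19·p = 19·(1/133) = 1/7.
Numerically: 1/7 ≈ 0.143.
Is 1/7 < 1? YES.
Since P[∪ A_i] ≤ 1/7 < 1, the complement has P[∩ A_i^c] ≥ 1 − 1/7 = 6/7 > 0, so some outcome avoids every A_i.

19·p = 1/7 ≈ 0.143; existence CERTIFIED by the union bound.


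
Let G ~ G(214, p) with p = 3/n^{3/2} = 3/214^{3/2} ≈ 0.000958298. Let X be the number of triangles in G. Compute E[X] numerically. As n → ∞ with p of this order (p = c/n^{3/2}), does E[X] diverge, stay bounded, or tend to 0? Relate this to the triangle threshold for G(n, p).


Number of potential triangles: C(214, 3) = 1610564.
Each occurs with probability p³ ≈ (0.000958298)³ ≈ 8.80038727e-10.
By linearity: E[X] = C(214, 3)·p³ ≈ 1610564 · 8.80038727e-10 ≈ 0.001417.
Since α = 3/2 > 1, p = c/n^{3/2} = o(1/n) is below the triangle threshold p ~ 1/n. Asymptotically E[X] ~ (c³/6)·n^{3(1−α)} = (3³/6)·n^{-1.5} → 0, so by Markov's inequality G has no triangles w.h.p.

E[X] ≈ 0.001417; in regime p = Θ(1/n^{3/2}) E[X] tends to 0 (below the triangle threshold p ~ 1/n).


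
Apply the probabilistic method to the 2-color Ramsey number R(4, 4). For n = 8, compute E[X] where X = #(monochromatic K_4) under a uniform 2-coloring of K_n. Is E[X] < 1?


E[X] = C(8, 4) · 2^{1 − 6} = 70 · 2^{−5} = 70/32.
As a reduced fraction: E[X] = 35/16 ≈ 2.1875000.
Is E[X] < 1? NO.
Since E[X] ≥ 1, the first-moment bound is inconclusive at n = 8; it does NOT by itself certify R(4, 4) > 8.

E[X] = 35/16 ≈ 2.1875000; E[X] ≥ 1; first-moment method inconclusive here.


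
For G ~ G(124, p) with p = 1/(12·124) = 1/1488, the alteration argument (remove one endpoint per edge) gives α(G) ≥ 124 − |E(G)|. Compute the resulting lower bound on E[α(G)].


E[|E(G)|] = C(124, 2)·p = 7626 · (1/1488) = 41/8.
E[α(G)] ≥ n − E[|E(G)|] = 124 − 41/8 = 951/8.
Numerically: ≈ 118.875000.
(This is only a lower bound; the true E[α(G)] may be larger.)

E[α(G)] ≥ 951/8 ≈ 118.875000.


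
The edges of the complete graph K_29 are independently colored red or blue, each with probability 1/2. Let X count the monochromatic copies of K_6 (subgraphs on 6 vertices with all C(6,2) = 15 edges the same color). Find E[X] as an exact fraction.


Let X = Σ_S X_S over the C(29, 6) = 475020 subsets S of size 6, where X_S = 1 if the K_6 on S is monochromatic.
For a fixed S, the K_6 on S has C(6, 2) = 15 edges. P[all 15 edges red] = (1/2)^15, and likewise for blue, so P[monochromatic] = 2·(1/2)^15 = 2^{1 − 15} = 1/16384.
Summing: E[X] = C(29, 6) · 2^{1 − 15} = 475020 · 1/16384 = 118755/4096.
Numerically: E[X] ≈ 28.993.

E[X] = C(29,6)·2^(1−C(6,2)) = 118755/4096 ≈ 28.993.


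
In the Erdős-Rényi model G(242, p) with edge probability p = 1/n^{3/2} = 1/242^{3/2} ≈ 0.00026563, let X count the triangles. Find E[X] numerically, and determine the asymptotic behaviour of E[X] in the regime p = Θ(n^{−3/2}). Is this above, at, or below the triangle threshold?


Number of potential triangles: C(242, 3) = 2332880.
Each occurs with probability p³ ≈ (0.00026563)³ ≈ 1.87426439e-11.
By linearity: E[X] = C(242, 3)·p³ ≈ 2332880 · 1.87426439e-11 ≈ 0.000044.
Since α = 3/2 > 1, p = c/n^{3/2} = o(1/n) is below the triangle threshold p ~ 1/n. Asymptotically E[X] ~ (c³/6)·n^{3(1−α)} = (1³/6)·n^{-1.5} → 0, so by Markov's inequality G has no triangles w.h.p.

E[X] ≈ 0.000044; in regime p = Θ(1/n^{3/2}) E[X] tends to 0 (below the triangle threshold p ~ 1/n).


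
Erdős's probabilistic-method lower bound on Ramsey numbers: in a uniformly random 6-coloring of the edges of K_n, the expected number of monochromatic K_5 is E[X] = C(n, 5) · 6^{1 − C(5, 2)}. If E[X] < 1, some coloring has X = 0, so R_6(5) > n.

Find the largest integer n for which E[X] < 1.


We need C(n, 5) · 6^{1 − 10} < 1, i.e. C(n, 5) < 6^{10 − 1} = 10077696.
Check values of n near the boundary:
  n = 61: C(61, 5) = 5949147; 5949147 < 10077696? YES
  n = 62: C(62, 5) = 6471002; 6471002 < 10077696? YES
  n = 63: C(63, 5) = 7028847; 7028847 < 10077696? YES
  n = 64: C(64, 5) = 7624512; 7624512 < 10077696? YES
  n = 65: C(65, 5) = 8259888; 8259888 < 10077696? YES
  n = 66: C(66, 5) = 8936928; 8936928 < 10077696? YES
  n = 67: C(67, 5) = 9657648; 9657648 < 10077696? YES
  n = 68: C(68, 5) = 10424128; 10424128 < 10077696? NO
  n = 69: C(69, 5) = 11238513; 11238513 < 10077696? NO
The largest n with C(n, 5) < 10077696 is n = 67 (where E[X] = 67067/69984 ≈ 0.958319). Hence R_6(5) > 67, i.e. R_6(5) ≥ 68.

Largest n = 67; hence R_6(5) > 67.


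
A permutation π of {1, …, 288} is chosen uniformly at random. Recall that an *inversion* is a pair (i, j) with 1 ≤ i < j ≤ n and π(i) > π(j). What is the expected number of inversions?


Write X = Σ X_I over the C(288, 2) = 41328 pairs i < j, with X_I the indicator of one inversion.
There are 41328 indicators.
For each fixed pair i < j, the values π(i) and π(j) are two distinct elements of {1, …, 288} in uniformly random order; by symmetry P[π(i) > π(j)] = 1/2.
By linearity: E[X] = 41328 · (1/2) = C(288, 2) · (1/2) = 41328/2 = 20664 ≈ 20664.000.

E[X] = 20664 = 20664.000.


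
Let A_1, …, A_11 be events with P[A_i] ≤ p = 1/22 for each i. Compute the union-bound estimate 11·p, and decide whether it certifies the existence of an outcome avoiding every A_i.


Union bound: P[∪_{i=1}^{11} A_i] ≤ Σ_i P[A_i] ≤ 11·p = 11·(1/22) = 1/2.
Numerically: 1/2 ≈ 0.50000.
Is 1/2 < 1? YES.
Since P[∪ A_i] ≤ 1/2 < 1, the complement has P[∩ A_i^c] ≥ 1 − 1/2 = 1/2 > 0, so some outcome avoids every A_i.

11·p = 1/2 ≈ 0.50000; existence CERTIFIED by the union bound.


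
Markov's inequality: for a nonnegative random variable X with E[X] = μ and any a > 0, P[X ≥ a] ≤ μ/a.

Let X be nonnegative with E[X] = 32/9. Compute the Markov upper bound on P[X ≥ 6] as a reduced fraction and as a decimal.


μ = E[X] = 32/9, a = 6.
Markov: P[X ≥ 6] ≤ μ/a = (32/9)/6 = 16/27.
Numerically: ≈ 0.592593.
(Since a = 6 > μ = 3.555556, the bound 16/27 is < 1 and informative.)

P[X ≥ 6] ≤ 16/27 ≈ 0.592593.
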